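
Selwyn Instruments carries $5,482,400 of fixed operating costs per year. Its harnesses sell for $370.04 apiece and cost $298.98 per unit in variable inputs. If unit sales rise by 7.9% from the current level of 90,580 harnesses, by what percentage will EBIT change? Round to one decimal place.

+53.3%

Contribution at this volume is 90,580 × $71.06 = $6,436,614.80.
Operating income = contribution − fixed costs = $6,436,614.80 − $5,482,400 = $954,214.80.
So DOL = total CM / EBIT = $6,436,614.80 / $954,214.80 = 6.7455.
So EBIT moves 6.7455 × (+7.9%) = +53.3%.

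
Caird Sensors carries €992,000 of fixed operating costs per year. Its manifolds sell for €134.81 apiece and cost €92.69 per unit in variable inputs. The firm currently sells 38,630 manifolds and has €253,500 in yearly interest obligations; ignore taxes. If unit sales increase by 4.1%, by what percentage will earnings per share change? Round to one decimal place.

At 38,630 units, contribution = 38,630 × €42.12 = €1,627,095.60.
EBIT = €1,627,095.60 − €992,000 = €635,095.60.
Interest = €253,500.00, so EBIT − I = €381,595.60.
DCL = total CM / (EBIT − I) = €1,627,095.60 / €381,595.60 = 4.2639.
%ΔEPS = DCL × %ΔSales = 4.2639 × +4.1% = +17.5%.

+17.5%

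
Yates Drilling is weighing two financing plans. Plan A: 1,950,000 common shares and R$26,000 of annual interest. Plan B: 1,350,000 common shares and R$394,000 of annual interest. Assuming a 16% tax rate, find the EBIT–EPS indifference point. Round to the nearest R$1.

At indifference, (EBIT − 26,000)(1 − t)/1,950,000 = (EBIT − 394,000)(1 − t)/1,350,000.
Cancelling (1 − t) and cross-multiplying: 1,350,000·(EBIT − 26,000) = 1,950,000·(EBIT − 394,000).
Solving, EBIT = (394,000·1,950,000 − 26,000·1,350,000) / (1,950,000 − 1,350,000) = 733,200,000,000 / 600,000 = 1,222,000.00.

R$1,222,000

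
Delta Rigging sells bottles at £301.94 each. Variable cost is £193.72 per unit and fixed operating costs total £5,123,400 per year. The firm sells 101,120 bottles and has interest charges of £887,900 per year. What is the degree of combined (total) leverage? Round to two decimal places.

At 101,120 units, contribution = 101,120 × £108.22 = £10,943,206.40.
EBIT = £10,943,206.40 − £5,123,400 = £5,819,806.40. Interest = £887,900.00.
DOL = £10,943,206.40 ÷ £5,819,806.40 = 1.8803; DFL = £5,819,806.40 ÷ £4,931,906.40 = 1.1800.
Combined leverage = 1.8803 × 1.1800 = 2.2188.

2.22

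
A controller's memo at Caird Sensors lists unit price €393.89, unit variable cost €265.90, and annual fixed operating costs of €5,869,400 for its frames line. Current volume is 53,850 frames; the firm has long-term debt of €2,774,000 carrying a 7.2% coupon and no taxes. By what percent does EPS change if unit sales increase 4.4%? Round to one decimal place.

+36.8%

Total contribution margin = 53,850 × €127.99 = €6,892,261.50.
Operating income = contribution − fixed costs = €6,892,261.50 − €5,869,400 = €1,022,861.50.
Interest = €199,728.00, so EBIT − I = €823,133.50.
Degree of combined leverage = contribution ÷ (EBIT − I) = €6,892,261.50 ÷ €823,133.50 = 8.3732.
%ΔEPS = DCL × %ΔSales = 8.3732 × +4.4% = +36.8%.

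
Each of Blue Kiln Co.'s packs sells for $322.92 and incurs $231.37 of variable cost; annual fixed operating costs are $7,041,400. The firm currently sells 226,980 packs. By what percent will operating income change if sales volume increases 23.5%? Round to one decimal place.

+35.5%

Contribution at this volume is 226,980 × $91.55 = $20,780,019.00.
EBIT = $20,780,019.00 − $7,041,400 = $13,738,619.00.
DOL = contribution ÷ EBIT = $20,780,019.00 ÷ $13,738,619.00 = 1.5125.
%ΔEBIT = DOL × %ΔSales = 1.5125 × +23.5% = +35.5%.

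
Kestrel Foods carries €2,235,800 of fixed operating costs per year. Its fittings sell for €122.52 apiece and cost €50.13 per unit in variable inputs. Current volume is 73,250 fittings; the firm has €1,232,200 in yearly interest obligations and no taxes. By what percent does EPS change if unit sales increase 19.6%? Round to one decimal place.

Total contribution margin = 73,250 × €72.39 = €5,302,567.50.
EBIT = €5,302,567.50 − €2,235,800 = €3,066,767.50.
Interest = €1,232,200.00, so EBIT − I = €1,834,567.50.
DCL = total CM / (EBIT − I) = €5,302,567.50 / €1,834,567.50 = 2.8904.
EPS therefore changes by 2.8904 × (+19.6%) = +56.7%.

+56.7%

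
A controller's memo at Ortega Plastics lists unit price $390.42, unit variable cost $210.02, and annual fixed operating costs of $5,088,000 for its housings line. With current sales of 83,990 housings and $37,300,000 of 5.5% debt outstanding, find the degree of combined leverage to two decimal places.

1.89

Total contribution margin = 83,990 × $180.40 = $15,151,796.00.
Subtracting fixed costs: EBIT = $15,151,796.00 − $5,088,000 = $10,063,796.00. Interest = $2,051,500.00, so EBIT − I = $8,012,296.00.
Degree of total leverage = total CM / (EBIT − interest) = $15,151,796.00 / $8,012,296.00 = 1.8911.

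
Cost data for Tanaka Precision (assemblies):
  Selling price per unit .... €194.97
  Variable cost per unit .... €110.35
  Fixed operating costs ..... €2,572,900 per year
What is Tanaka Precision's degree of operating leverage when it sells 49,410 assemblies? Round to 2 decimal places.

2.60

At 49,410 units, contribution = 49,410 × €84.62 = €4,181,074.20.
Subtracting fixed costs: EBIT = €4,181,074.20 − €2,572,900 = €1,608,174.20.
DOL = contribution ÷ EBIT = €4,181,074.20 ÷ €1,608,174.20 = 2.5999.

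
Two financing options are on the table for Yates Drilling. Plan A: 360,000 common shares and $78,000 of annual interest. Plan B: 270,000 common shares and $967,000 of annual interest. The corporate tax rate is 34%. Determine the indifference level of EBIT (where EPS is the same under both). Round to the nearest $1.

At indifference, (EBIT − 78,000)(1 − t)/360,000 = (EBIT − 967,000)(1 − t)/270,000.
Cancelling (1 − t) and cross-multiplying: 270,000·(EBIT − 78,000) = 360,000·(EBIT − 967,000).
EBIT × (360,000 − 270,000) = 967,000 × 360,000 − 78,000 × 270,000 = 327,060,000,000, so EBIT = 327,060,000,000 ÷ 90,000 = 3,634,000.00.

$3,634,000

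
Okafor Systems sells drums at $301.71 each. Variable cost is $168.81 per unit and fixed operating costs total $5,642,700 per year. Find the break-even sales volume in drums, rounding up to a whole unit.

Each unit contributes $301.71 − $168.81 = $132.90.
Break-even Q = $5,642,700 / $132.90 = 42,458.24 → 42,459 drums.

42,459 drums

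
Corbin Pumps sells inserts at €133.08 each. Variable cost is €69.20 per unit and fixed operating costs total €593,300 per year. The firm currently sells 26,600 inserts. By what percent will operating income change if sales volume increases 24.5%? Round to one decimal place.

+37.6%

At 26,600 units, contribution = 26,600 × €63.88 = €1,699,208.00.
EBIT = €1,699,208.00 − €593,300 = €1,105,908.00.
So DOL = total CM / EBIT = €1,699,208.00 / €1,105,908.00 = 1.5365.
%ΔEBIT = DOL × %ΔSales = 1.5365 × +24.5% = +37.6%.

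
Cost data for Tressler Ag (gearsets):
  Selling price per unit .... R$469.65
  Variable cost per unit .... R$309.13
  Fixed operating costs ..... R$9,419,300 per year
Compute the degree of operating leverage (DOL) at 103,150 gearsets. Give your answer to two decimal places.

Contribution at this volume is 103,150 × R$160.52 = R$16,557,638.00.
Subtracting fixed costs: EBIT = R$16,557,638.00 − R$9,419,300 = R$7,138,338.00.
So DOL = total CM / EBIT = R$16,557,638.00 / R$7,138,338.00 = 2.3195.

2.32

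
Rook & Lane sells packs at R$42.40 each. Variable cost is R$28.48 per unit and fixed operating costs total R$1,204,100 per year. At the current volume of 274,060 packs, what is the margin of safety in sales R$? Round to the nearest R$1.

Contribution margin per unit = R$42.40 − R$28.48 = R$13.92. Break-even units = R$1,204,100 ÷ R$13.92 = 86,501.44; break-even revenue = 86,501.44 × R$42.40 = R$3,667,660.92.
Current sales = 274,060 × R$42.40 = R$11,620,144.00.
Margin of safety = R$11,620,144.00 − R$3,667,660.92 = R$7,952,483.

R$7,952,483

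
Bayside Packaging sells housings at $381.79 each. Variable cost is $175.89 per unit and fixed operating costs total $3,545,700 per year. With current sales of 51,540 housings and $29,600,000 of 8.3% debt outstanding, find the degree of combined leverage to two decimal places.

2.30

Total contribution margin = 51,540 × $205.90 = $10,612,086.00.
Operating income = contribution − fixed costs = $10,612,086.00 − $3,545,700 = $7,066,386.00. Interest = $2,456,800.00, so EBIT − I = $4,609,586.00.
DCL = contribution ÷ (EBIT − I) = $10,612,086.00 ÷ $4,609,586.00 = 2.3022.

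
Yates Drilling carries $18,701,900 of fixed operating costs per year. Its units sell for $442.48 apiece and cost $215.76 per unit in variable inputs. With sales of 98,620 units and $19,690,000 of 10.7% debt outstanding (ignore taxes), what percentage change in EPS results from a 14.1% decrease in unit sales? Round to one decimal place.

Total contribution margin = 98,620 × $226.72 = $22,359,126.40.
Operating income = contribution − fixed costs = $22,359,126.40 − $18,701,900 = $3,657,226.40.
After interest of $2,106,830.00, pre-tax earnings = $1,550,396.40.
Degree of combined leverage = contribution ÷ (EBIT − I) = $22,359,126.40 ÷ $1,550,396.40 = 14.4216.
%ΔEPS = DCL × %ΔSales = 14.4216 × -14.1% = -203.3%.

-203.3%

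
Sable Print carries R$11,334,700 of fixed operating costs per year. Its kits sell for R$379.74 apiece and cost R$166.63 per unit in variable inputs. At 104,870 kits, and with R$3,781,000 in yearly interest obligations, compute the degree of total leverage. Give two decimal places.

3.09

At 104,870 units, contribution = 104,870 × R$213.11 = R$22,348,845.70.
Subtracting fixed costs: EBIT = R$22,348,845.70 − R$11,334,700 = R$11,014,145.70. Interest = R$3,781,000.00.
DOL = R$22,348,845.70 ÷ R$11,014,145.70 = 2.0291; DFL = R$11,014,145.70 ÷ R$7,233,145.70 = 1.5227.
Combined leverage = 2.0291 × 1.5227 = 3.0897.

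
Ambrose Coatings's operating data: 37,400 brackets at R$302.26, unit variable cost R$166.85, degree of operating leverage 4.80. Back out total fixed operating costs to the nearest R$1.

R$4,009,264

Contribution at this volume is 37,400 × R$135.41 = R$5,064,334.00.
Since DOL = CM ÷ EBIT, EBIT = R$5,064,334.00 ÷ 4.80 = R$1,055,069.58.
Fixed costs = CM − EBIT = R$5,064,334.00 − R$1,055,069.58 = R$4,009,264.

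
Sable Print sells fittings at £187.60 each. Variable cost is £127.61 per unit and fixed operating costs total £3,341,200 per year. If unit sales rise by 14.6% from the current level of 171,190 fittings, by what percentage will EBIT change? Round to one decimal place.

Total contribution margin = 171,190 × £59.99 = £10,269,688.10.
EBIT = £10,269,688.10 − £3,341,200 = £6,928,488.10.
DOL = contribution ÷ EBIT = £10,269,688.10 ÷ £6,928,488.10 = 1.4822.
%ΔEBIT = DOL × %ΔSales = 1.4822 × +14.6% = +21.6%.

+21.6%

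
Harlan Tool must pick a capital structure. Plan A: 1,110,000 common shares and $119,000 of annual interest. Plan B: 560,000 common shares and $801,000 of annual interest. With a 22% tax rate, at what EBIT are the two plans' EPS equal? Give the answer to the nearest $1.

Set EPS_A = EPS_B: (EBIT − $119,000)(1 − 0.22) ÷ 1,110,000 = (EBIT − $801,000)(1 − 0.22) ÷ 560,000.
Cancelling (1 − t) and cross-multiplying: 560,000·(EBIT − 119,000) = 1,110,000·(EBIT − 801,000).
Solving, EBIT = (801,000·1,110,000 − 119,000·560,000) / (1,110,000 − 560,000) = 822,470,000,000 / 550,000 = 1,495,400.00.

$1,495,400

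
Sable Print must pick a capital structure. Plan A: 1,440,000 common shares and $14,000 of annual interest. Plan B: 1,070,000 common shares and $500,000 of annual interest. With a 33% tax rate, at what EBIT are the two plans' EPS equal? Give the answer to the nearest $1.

$1,905,459

Set EPS_A = EPS_B: (EBIT − $14,000)(1 − 0.33) ÷ 1,440,000 = (EBIT − $500,000)(1 − 0.33) ÷ 1,070,000.
The (1 − t) factor cancels: (EBIT − 14,000) × 1,070,000 = (EBIT − 500,000) × 1,440,000.
Solving, EBIT = (500,000·1,440,000 − 14,000·1,070,000) / (1,440,000 − 1,070,000) = 705,020,000,000 / 370,000 = 1,905,459.46.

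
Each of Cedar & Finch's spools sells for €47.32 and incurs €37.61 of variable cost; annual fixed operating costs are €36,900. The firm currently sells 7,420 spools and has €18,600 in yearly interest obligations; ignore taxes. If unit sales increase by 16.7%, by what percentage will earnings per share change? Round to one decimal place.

+72.7%

At 7,420 units, contribution = 7,420 × €9.71 = €72,048.20.
EBIT = €72,048.20 − €36,900 = €35,148.20.
After interest of €18,600.00, pre-tax earnings = €16,548.20.
Degree of combined leverage = contribution ÷ (EBIT − I) = €72,048.20 ÷ €16,548.20 = 4.3538.
%ΔEPS = DCL × %ΔSales = 4.3538 × +16.7% = +72.7%.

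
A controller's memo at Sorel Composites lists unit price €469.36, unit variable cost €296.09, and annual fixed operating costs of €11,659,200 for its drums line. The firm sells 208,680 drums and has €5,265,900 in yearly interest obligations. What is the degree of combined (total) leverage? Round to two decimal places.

Total contribution margin = 208,680 × €173.27 = €36,157,983.60.
Operating income = contribution − fixed costs = €36,157,983.60 − €11,659,200 = €24,498,783.60. Interest = €5,265,900.00, so EBIT − I = €19,232,883.60.
Degree of total leverage = total CM / (EBIT − interest) = €36,157,983.60 / €19,232,883.60 = 1.8800.

1.88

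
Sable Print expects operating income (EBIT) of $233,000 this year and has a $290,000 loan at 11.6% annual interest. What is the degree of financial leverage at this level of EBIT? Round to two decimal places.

Interest = $33,640.00.
Degree of financial leverage = EBIT / (EBIT − interest) = $233,000 / $199,360.00 = 1.1687.

1.17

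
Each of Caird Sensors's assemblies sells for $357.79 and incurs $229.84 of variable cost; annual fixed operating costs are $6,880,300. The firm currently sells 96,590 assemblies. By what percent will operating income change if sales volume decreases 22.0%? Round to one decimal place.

At 96,590 units, contribution = 96,590 × $127.95 = $12,358,690.50.
Operating income = contribution − fixed costs = $12,358,690.50 − $6,880,300 = $5,478,390.50.
DOL = contribution ÷ EBIT = $12,358,690.50 ÷ $5,478,390.50 = 2.2559.
So EBIT moves 2.2559 × (-22.0%) = -49.6%.

-49.6%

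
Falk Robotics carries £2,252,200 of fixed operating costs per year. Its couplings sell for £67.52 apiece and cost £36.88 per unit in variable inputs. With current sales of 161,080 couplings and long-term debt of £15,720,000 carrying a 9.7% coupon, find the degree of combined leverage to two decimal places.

At 161,080 units, contribution = 161,080 × £30.64 = £4,935,491.20.
Subtracting fixed costs: EBIT = £4,935,491.20 − £2,252,200 = £2,683,291.20. Interest = £1,524,840.00, so EBIT − I = £1,158,451.20.
Degree of total leverage = total CM / (EBIT − interest) = £4,935,491.20 / £1,158,451.20 = 4.2604.

4.26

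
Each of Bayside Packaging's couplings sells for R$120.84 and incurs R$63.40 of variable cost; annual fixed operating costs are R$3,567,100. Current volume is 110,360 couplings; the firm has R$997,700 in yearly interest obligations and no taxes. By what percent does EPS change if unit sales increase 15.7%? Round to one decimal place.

Contribution at this volume is 110,360 × R$57.44 = R$6,339,078.40.
Operating income = contribution − fixed costs = R$6,339,078.40 − R$3,567,100 = R$2,771,978.40.
After interest of R$997,700.00, pre-tax earnings = R$1,774,278.40.
DCL = total CM / (EBIT − I) = R$6,339,078.40 / R$1,774,278.40 = 3.5728.
EPS therefore changes by 3.5728 × (+15.7%) = +56.1%.

+56.1%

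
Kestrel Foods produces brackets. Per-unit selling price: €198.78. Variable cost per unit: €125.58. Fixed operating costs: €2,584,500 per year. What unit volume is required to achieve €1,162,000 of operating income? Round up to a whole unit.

51,182 brackets

Contribution margin per unit = €198.78 − €125.58 = €73.20.
Need Q such that Q × €73.20 − €2,584,500 = €1,162,000, i.e. Q = €3,746,500 / €73.20 = 51,181.69 → 51,182.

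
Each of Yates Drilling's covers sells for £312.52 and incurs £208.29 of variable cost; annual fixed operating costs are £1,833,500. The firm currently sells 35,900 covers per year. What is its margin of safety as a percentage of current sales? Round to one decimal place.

51.0%

Unit CM = price − variable cost = £312.52 − £208.29 = £104.23. Break-even units = £1,833,500 ÷ £104.23 = 17,590.90; break-even revenue = 17,590.90 × £312.52 = £5,497,509.55.
Actual sales revenue = 35,900 × £312.52 = £11,219,468.00.
Margin of safety = (£11,219,468.00 − £5,497,509.55) ÷ £11,219,468.00 = 51.0%.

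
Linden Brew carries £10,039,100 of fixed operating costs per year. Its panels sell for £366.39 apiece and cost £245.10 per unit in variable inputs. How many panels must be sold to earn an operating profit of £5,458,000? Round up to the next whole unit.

Each unit contributes £366.39 − £245.10 = £121.29.
Required volume = (fixed costs + target profit) ÷ CM = (£10,039,100 + £5,458,000) ÷ £121.29 = 127,768.98, so 127,769 panels.

127,769 panels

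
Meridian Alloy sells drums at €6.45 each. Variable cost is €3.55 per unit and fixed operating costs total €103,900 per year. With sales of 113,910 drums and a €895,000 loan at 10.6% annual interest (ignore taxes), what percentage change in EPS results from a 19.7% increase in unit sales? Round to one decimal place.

+49.5%

Contribution at this volume is 113,910 × €2.90 = €330,339.00.
Subtracting fixed costs: EBIT = €330,339.00 − €103,900 = €226,439.00.
After interest of €94,870.00, pre-tax earnings = €131,569.00.
DCL = total CM / (EBIT − I) = €330,339.00 / €131,569.00 = 2.5108.
%ΔEPS = DCL × %ΔSales = 2.5108 × +19.7% = +49.5%.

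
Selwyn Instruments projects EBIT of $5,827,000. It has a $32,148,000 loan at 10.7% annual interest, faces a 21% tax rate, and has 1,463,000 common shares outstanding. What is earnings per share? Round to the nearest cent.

Interest = $3,439,836.00, so EBT = $5,827,000 − $3,439,836.00 = $2,387,164.00.
Net income = $2,387,164.00 × (1 − 0.21) = $1,885,859.56.
Per share: $1,885,859.56 / 1,463,000 shares = $1.29.

$1.29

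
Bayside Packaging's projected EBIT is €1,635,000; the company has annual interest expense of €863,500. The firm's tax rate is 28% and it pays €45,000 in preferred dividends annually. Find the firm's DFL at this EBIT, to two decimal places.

2.31

Interest = €863,500.00.
Preferred dividends grossed up pre-tax: €45,000 / (1 − 0.28) = €62,500.00.
DFL = EBIT ÷ [EBIT − I − D_p/(1−t)] = €1,635,000 ÷ [€1,635,000 − €863,500.00 − €62,500.00] = €1,635,000 ÷ €709,000.00 = 2.3061.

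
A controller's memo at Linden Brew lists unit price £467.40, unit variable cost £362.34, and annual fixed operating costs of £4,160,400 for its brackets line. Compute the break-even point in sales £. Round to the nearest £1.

£18,509,147

Contribution margin per unit = £467.40 − £362.34 = £105.06, a CM ratio of £105.06 ÷ £467.40 = 0.2248.
Break-even revenue = fixed costs × price ÷ CM = £4,160,400 × £467.40 ÷ £105.06 = £18,509,147.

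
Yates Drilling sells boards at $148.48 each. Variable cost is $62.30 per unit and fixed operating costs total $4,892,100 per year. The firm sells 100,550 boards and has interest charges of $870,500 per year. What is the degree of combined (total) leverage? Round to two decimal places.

Contribution at this volume is 100,550 × $86.18 = $8,665,399.00.
Operating income = contribution − fixed costs = $8,665,399.00 − $4,892,100 = $3,773,299.00. Interest = $870,500.00, so EBIT − I = $2,902,799.00.
DCL = contribution ÷ (EBIT − I) = $8,665,399.00 ÷ $2,902,799.00 = 2.9852.

2.99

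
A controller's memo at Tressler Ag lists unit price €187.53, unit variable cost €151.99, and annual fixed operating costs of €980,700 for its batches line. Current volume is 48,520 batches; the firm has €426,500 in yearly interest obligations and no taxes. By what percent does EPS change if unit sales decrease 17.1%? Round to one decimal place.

-93.0%

At 48,520 units, contribution = 48,520 × €35.54 = €1,724,400.80.
Operating income = contribution − fixed costs = €1,724,400.80 − €980,700 = €743,700.80.
After interest of €426,500.00, pre-tax earnings = €317,200.80.
DCL = total CM / (EBIT − I) = €1,724,400.80 / €317,200.80 = 5.4363.
%ΔEPS = DCL × %ΔSales = 5.4363 × -17.1% = -93.0%.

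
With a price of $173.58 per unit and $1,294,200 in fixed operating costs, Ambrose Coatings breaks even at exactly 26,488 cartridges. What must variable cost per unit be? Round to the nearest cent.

Contribution per unit must be FC / Q = $1,294,200 / 26,488 = $48.8599.
Hence VC = price − CM = $173.58 − $48.8599 = $124.72.

$124.72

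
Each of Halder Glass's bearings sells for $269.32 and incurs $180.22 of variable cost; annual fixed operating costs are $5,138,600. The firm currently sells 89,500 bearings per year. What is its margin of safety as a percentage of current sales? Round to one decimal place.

Each unit contributes $269.32 − $180.22 = $89.10. Break-even units = $5,138,600 ÷ $89.10 = 57,672.28; break-even revenue = 57,672.28 × $269.32 = $15,532,298.00.
Current sales = 89,500 × $269.32 = $24,104,140.00.
Margin of safety = ($24,104,140.00 − $15,532,298.00) ÷ $24,104,140.00 = 35.6%.

35.6%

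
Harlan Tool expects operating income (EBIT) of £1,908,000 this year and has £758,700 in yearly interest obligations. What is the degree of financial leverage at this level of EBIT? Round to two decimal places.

1.66

Annual interest charges come to £758,700.00.
Degree of financial leverage = EBIT / (EBIT − interest) = £1,908,000 / £1,149,300.00 = 1.6601.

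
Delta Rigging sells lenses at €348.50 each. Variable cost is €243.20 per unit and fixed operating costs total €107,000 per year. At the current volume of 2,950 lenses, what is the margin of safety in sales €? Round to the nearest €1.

Contribution margin per unit = €348.50 − €243.20 = €105.30. Break-even units = €107,000 ÷ €105.30 = 1,016.14; break-even revenue = 1,016.14 × €348.50 = €354,126.31.
Current sales = 2,950 × €348.50 = €1,028,075.00.
Margin of safety = €1,028,075.00 − €354,126.31 = €673,949.

€673,949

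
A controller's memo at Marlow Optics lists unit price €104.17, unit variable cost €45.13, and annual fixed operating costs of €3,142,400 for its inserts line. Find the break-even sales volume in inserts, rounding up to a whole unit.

Contribution margin per unit = €104.17 − €45.13 = €59.04.
Break-even Q = €3,142,400 / €59.04 = 53,224.93 → 53,225 inserts.

53,225 inserts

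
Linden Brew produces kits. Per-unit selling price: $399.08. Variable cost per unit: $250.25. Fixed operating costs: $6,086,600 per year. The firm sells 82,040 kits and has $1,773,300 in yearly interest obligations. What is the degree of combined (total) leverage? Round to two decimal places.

At 82,040 units, contribution = 82,040 × $148.83 = $12,210,013.20.
Operating income = contribution − fixed costs = $12,210,013.20 − $6,086,600 = $6,123,413.20. Interest = $1,773,300.00, so EBIT − I = $4,350,113.20.
Degree of total leverage = total CM / (EBIT − interest) = $12,210,013.20 / $4,350,113.20 = 2.8068.

2.81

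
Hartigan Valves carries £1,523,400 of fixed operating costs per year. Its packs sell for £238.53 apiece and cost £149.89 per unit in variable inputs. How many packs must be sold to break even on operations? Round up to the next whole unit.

Unit CM = price − variable cost = £238.53 − £149.89 = £88.64.
Break-even volume = fixed costs ÷ CM per unit = £1,523,400 ÷ £88.64 = 17,186.37, so 17,187 packs.

17,187 packs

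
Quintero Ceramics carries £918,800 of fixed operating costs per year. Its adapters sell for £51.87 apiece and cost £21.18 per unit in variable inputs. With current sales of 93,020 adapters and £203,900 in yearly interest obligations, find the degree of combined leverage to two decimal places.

Total contribution margin = 93,020 × £30.69 = £2,854,783.80.
Operating income = contribution − fixed costs = £2,854,783.80 − £918,800 = £1,935,983.80. Interest = £203,900.00, so EBIT − I = £1,732,083.80.
DCL = contribution ÷ (EBIT − I) = £2,854,783.80 ÷ £1,732,083.80 = 1.6482.

1.65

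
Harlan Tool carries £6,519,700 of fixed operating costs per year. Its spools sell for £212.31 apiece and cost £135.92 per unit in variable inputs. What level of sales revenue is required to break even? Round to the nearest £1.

CM per unit = £212.31 − £135.92 = £76.39; CM ratio = £76.39 / £212.31 = 0.3598.
Break-even revenue = fixed costs × price ÷ CM = £6,519,700 × £212.31 ÷ £76.39 = £18,120,140.

£18,120,140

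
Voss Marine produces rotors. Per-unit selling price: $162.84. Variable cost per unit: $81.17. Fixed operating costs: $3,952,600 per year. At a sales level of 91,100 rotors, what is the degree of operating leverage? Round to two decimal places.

Total contribution margin = 91,100 × $81.67 = $7,440,137.00.
EBIT = $7,440,137.00 − $3,952,600 = $3,487,537.00.
Degree of operating leverage = $7,440,137.00 / $3,487,537.00 = 2.1333.

2.13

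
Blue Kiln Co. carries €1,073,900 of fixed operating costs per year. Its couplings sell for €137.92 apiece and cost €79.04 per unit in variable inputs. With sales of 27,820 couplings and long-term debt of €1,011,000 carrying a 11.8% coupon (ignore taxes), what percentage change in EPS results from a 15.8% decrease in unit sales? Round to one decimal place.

-58.2%

At 27,820 units, contribution = 27,820 × €58.88 = €1,638,041.60.
Operating income = contribution − fixed costs = €1,638,041.60 − €1,073,900 = €564,141.60.
Interest = €119,298.00, so EBIT − I = €444,843.60.
DCL = total CM / (EBIT − I) = €1,638,041.60 / €444,843.60 = 3.6823.
EPS therefore changes by 3.6823 × (-15.8%) = -58.2%.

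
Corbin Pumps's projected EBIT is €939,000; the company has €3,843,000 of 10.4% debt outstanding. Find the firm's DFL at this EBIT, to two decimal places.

Interest = €399,672.00.
DFL = EBIT ÷ (EBIT − I) = €939,000 ÷ (€939,000 − €399,672.00) = €939,000 ÷ €539,328.00 = 1.7411.

1.74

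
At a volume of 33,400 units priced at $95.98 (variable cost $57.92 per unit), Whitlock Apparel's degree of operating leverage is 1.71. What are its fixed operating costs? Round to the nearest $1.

$527,810

Total contribution margin = 33,400 × $38.06 = $1,271,204.00.
Since DOL = CM ÷ EBIT, EBIT = $1,271,204.00 ÷ 1.71 = $743,394.15.
Fixed costs = CM − EBIT = $1,271,204.00 − $743,394.15 = $527,810.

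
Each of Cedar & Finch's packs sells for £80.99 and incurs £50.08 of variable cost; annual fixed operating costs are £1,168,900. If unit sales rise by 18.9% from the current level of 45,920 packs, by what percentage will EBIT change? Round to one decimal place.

+107.1%

Contribution at this volume is 45,920 × £30.91 = £1,419,387.20.
Operating income = contribution − fixed costs = £1,419,387.20 − £1,168,900 = £250,487.20.
So DOL = total CM / EBIT = £1,419,387.20 / £250,487.20 = 5.6665.
%ΔEBIT = DOL × %ΔSales = 5.6665 × +18.9% = +107.1%.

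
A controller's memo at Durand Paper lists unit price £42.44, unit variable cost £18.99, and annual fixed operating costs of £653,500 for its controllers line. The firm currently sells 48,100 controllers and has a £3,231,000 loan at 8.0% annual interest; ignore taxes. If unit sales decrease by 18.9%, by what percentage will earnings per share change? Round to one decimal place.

Total contribution margin = 48,100 × £23.45 = £1,127,945.00.
EBIT = £1,127,945.00 − £653,500 = £474,445.00.
Interest = £258,480.00, so EBIT − I = £215,965.00.
Degree of combined leverage = contribution ÷ (EBIT − I) = £1,127,945.00 ÷ £215,965.00 = 5.2228.
%ΔEPS = DCL × %ΔSales = 5.2228 × -18.9% = -98.7%.

-98.7%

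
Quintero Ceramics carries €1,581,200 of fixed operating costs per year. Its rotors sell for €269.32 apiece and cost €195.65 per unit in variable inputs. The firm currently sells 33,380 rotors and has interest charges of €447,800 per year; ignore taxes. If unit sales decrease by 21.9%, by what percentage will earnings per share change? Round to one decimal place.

-125.2%

At 33,380 units, contribution = 33,380 × €73.67 = €2,459,104.60.
Operating income = contribution − fixed costs = €2,459,104.60 − €1,581,200 = €877,904.60.
Interest = €447,800.00, so EBIT − I = €430,104.60.
DCL = total CM / (EBIT − I) = €2,459,104.60 / €430,104.60 = 5.7175.
%ΔEPS = DCL × %ΔSales = 5.7175 × -21.9% = -125.2%.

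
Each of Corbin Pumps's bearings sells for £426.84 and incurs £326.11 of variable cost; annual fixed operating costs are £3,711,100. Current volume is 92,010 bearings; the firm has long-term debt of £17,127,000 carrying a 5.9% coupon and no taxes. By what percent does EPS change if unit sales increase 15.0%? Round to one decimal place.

+30.6%

Total contribution margin = 92,010 × £100.73 = £9,268,167.30.
Operating income = contribution − fixed costs = £9,268,167.30 − £3,711,100 = £5,557,067.30.
Interest = £1,010,493.00, so EBIT − I = £4,546,574.30.
DCL = total CM / (EBIT − I) = £9,268,167.30 / £4,546,574.30 = 2.0385.
%ΔEPS = DCL × %ΔSales = 2.0385 × +15.0% = +30.6%.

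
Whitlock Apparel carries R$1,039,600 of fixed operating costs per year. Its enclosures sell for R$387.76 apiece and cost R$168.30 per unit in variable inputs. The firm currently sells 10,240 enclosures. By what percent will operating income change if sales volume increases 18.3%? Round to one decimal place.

+34.1%

Contribution at this volume is 10,240 × R$219.46 = R$2,247,270.40.
Operating income = contribution − fixed costs = R$2,247,270.40 − R$1,039,600 = R$1,207,670.40.
DOL = contribution ÷ EBIT = R$2,247,270.40 ÷ R$1,207,670.40 = 1.8608.
Operating income changes by 1.8608 × +18.3% = +34.1%.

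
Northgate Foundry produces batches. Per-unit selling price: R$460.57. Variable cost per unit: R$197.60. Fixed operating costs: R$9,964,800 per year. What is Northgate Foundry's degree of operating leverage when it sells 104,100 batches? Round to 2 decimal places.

1.57

Contribution at this volume is 104,100 × R$262.97 = R$27,375,177.00.
Subtracting fixed costs: EBIT = R$27,375,177.00 − R$9,964,800 = R$17,410,377.00.
So DOL = total CM / EBIT = R$27,375,177.00 / R$17,410,377.00 = 1.5723.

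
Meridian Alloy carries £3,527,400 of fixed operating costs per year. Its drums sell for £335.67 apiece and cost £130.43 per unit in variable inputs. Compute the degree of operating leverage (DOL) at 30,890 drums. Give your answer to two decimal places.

2.25

At 30,890 units, contribution = 30,890 × £205.24 = £6,339,863.60.
EBIT = £6,339,863.60 − £3,527,400 = £2,812,463.60.
DOL = contribution ÷ EBIT = £6,339,863.60 ÷ £2,812,463.60 = 2.2542.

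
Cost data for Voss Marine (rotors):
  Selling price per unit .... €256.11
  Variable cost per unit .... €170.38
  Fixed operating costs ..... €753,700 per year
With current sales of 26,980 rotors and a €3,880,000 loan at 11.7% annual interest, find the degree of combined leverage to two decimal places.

2.09

At 26,980 units, contribution = 26,980 × €85.73 = €2,312,995.40.
EBIT = €2,312,995.40 − €753,700 = €1,559,295.40. Interest = €453,960.00, so EBIT − I = €1,105,335.40.
Degree of total leverage = total CM / (EBIT − interest) = €2,312,995.40 / €1,105,335.40 = 2.0926.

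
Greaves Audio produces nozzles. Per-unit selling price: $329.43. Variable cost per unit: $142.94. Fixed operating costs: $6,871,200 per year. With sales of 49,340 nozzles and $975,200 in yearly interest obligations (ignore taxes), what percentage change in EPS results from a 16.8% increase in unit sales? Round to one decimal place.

Total contribution margin = 49,340 × $186.49 = $9,201,416.60.
Subtracting fixed costs: EBIT = $9,201,416.60 − $6,871,200 = $2,330,216.60.
Interest = $975,200.00, so EBIT − I = $1,355,016.60.
DCL = total CM / (EBIT − I) = $9,201,416.60 / $1,355,016.60 = 6.7906.
EPS therefore changes by 6.7906 × (+16.8%) = +114.1%.

+114.1%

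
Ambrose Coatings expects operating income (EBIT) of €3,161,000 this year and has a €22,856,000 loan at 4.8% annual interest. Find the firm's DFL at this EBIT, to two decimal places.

1.53

Annual interest charges come to €1,097,088.00.
Degree of financial leverage = EBIT / (EBIT − interest) = €3,161,000 / €2,063,912.00 = 1.5316.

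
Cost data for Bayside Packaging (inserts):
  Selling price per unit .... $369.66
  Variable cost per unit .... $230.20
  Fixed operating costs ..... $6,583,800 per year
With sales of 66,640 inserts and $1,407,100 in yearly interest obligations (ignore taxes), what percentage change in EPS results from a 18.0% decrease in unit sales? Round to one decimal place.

-128.4%

Contribution at this volume is 66,640 × $139.46 = $9,293,614.40.
Subtracting fixed costs: EBIT = $9,293,614.40 − $6,583,800 = $2,709,814.40.
After interest of $1,407,100.00, pre-tax earnings = $1,302,714.40.
DCL = total CM / (EBIT − I) = $9,293,614.40 / $1,302,714.40 = 7.1340.
EPS therefore changes by 7.1340 × (-18.0%) = -128.4%.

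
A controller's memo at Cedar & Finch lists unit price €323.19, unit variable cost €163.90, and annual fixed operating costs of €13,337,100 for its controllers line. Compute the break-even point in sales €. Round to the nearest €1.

Contribution margin per unit = €323.19 − €163.90 = €159.29, a CM ratio of €159.29 ÷ €323.19 = 0.4929.
Break-even sales = FC ÷ CM ratio = €13,337,100 × €323.19 / €159.29 = €27,060,188.

€27,060,188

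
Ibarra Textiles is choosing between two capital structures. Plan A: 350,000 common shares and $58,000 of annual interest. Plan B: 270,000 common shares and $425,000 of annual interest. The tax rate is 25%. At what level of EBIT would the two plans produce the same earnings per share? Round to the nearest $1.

Set EPS_A = EPS_B: (EBIT − $58,000)(1 − 0.25) ÷ 350,000 = (EBIT − $425,000)(1 − 0.25) ÷ 270,000.
Cancelling (1 − t) and cross-multiplying: 270,000·(EBIT − 58,000) = 350,000·(EBIT − 425,000).
Solving, EBIT = (425,000·350,000 − 58,000·270,000) / (350,000 − 270,000) = 133,090,000,000 / 80,000 = 1,663,625.00.

$1,663,625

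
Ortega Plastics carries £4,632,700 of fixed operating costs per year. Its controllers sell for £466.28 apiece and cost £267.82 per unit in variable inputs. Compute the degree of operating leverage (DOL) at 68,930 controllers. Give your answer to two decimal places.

1.51

Total contribution margin = 68,930 × £198.46 = £13,679,847.80.
Subtracting fixed costs: EBIT = £13,679,847.80 − £4,632,700 = £9,047,147.80.
Degree of operating leverage = £13,679,847.80 / £9,047,147.80 = 1.5121.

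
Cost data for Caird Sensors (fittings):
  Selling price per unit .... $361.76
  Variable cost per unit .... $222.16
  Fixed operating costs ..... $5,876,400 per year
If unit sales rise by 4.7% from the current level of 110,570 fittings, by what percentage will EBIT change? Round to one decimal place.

+7.6%

Total contribution margin = 110,570 × $139.60 = $15,435,572.00.
Operating income = contribution − fixed costs = $15,435,572.00 − $5,876,400 = $9,559,172.00.
DOL = contribution ÷ EBIT = $15,435,572.00 ÷ $9,559,172.00 = 1.6147.
%ΔEBIT = DOL × %ΔSales = 1.6147 × +4.7% = +7.6%.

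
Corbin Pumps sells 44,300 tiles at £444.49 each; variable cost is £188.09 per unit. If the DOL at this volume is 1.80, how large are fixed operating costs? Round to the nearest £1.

At 44,300 units, contribution = 44,300 × £256.40 = £11,358,520.00.
DOL = contribution / EBIT, so EBIT = £11,358,520.00 / 1.80 = £6,310,288.89.
And FC = contribution − EBIT = £11,358,520.00 − £6,310,288.89 = £5,048,231.

£5,048,231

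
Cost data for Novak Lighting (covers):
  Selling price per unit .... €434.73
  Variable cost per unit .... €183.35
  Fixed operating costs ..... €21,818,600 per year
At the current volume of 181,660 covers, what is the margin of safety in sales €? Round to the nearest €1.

€41,240,535

Contribution margin per unit = €434.73 − €183.35 = €251.38. Break-even units = €21,818,600 ÷ €251.38 = 86,795.29; break-even revenue = 86,795.29 × €434.73 = €37,732,516.42.
Current sales = 181,660 × €434.73 = €78,973,051.80.
Margin of safety = €78,973,051.80 − €37,732,516.42 = €41,240,535.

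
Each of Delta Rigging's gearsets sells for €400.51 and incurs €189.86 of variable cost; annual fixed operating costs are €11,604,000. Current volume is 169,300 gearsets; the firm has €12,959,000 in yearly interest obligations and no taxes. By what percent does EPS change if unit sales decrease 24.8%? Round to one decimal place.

At 169,300 units, contribution = 169,300 × €210.65 = €35,663,045.00.
EBIT = €35,663,045.00 − €11,604,000 = €24,059,045.00.
After interest of €12,959,000.00, pre-tax earnings = €11,100,045.00.
DCL = total CM / (EBIT − I) = €35,663,045.00 / €11,100,045.00 = 3.2129.
EPS therefore changes by 3.2129 × (-24.8%) = -79.7%.

-79.7%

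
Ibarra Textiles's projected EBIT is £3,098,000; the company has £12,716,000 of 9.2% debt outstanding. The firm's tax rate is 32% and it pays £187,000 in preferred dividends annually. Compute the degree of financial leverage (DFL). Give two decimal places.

1.87

Annual interest charges come to £1,169,872.00.
Preferred dividends grossed up pre-tax: £187,000 / (1 − 0.32) = £275,000.00.
DFL = EBIT ÷ [EBIT − I − D_p/(1−t)] = £3,098,000 ÷ [£3,098,000 − £1,169,872.00 − £275,000.00] = £3,098,000 ÷ £1,653,128.00 = 1.8740.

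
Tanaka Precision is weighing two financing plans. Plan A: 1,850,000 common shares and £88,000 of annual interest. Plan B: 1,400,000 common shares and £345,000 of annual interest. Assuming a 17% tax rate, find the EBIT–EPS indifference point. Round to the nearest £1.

At indifference, (EBIT − 88,000)(1 − t)/1,850,000 = (EBIT − 345,000)(1 − t)/1,400,000.
Cancelling (1 − t) and cross-multiplying: 1,400,000·(EBIT − 88,000) = 1,850,000·(EBIT − 345,000).
Solving, EBIT = (345,000·1,850,000 − 88,000·1,400,000) / (1,850,000 − 1,400,000) = 515,050,000,000 / 450,000 = 1,144,555.56.

£1,144,556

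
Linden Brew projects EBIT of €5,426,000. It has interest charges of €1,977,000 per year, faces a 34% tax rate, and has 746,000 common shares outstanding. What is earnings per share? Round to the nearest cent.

Interest = €1,977,000.00, so EBT = €5,426,000 − €1,977,000.00 = €3,449,000.00.
After tax at 34%: net income = €3,449,000.00 × 0.66 = €2,276,340.00.
EPS = €2,276,340.00 ÷ 746,000 = €3.05.

€3.05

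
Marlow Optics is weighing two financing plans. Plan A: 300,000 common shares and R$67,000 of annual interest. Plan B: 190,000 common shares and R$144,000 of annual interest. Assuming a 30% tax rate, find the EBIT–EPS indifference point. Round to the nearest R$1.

Set EPS_A = EPS_B: (EBIT − R$67,000)(1 − 0.30) ÷ 300,000 = (EBIT − R$144,000)(1 − 0.30) ÷ 190,000.
Cancelling (1 − t) and cross-multiplying: 190,000·(EBIT − 67,000) = 300,000·(EBIT − 144,000).
Solving, EBIT = (144,000·300,000 − 67,000·190,000) / (300,000 − 190,000) = 30,470,000,000 / 110,000 = 277,000.00.

R$277,000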